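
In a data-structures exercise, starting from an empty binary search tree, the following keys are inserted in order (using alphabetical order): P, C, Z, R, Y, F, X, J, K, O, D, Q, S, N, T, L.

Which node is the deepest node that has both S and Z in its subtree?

P: root
C: left child of P (depth 1)
Z: right child of P (depth 1)
R: left child of Z (depth 2)
Y: right child of R (depth 3)
F: right child of C (depth 2)
X: left child of Y (depth 4)
J: right child of F (depth 3)
K: right child of J (depth 4)
O: right child of K (depth 5)
D: left child of F (depth 3)
Q: left child of R (depth 3)
S: left child of X (depth 5)
N: left child of O (depth 6)
T: right child of S (depth 6)
L: left child of N (depth 7)

Path to S: P → Z → R → Y → X → S
Path to Z: P → Z
Z lies on both paths and is an ancestor of the other node.

Z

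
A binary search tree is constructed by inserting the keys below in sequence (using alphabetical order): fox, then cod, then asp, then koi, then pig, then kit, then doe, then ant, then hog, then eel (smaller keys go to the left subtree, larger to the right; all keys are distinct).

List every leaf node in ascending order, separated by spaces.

fox: root
cod: left child of fox (depth 1)
asp: left child of cod (depth 2)
koi: right child of fox (depth 1)
pig: right child of koi (depth 2)
kit: left child of koi (depth 2)
doe: right child of cod (depth 2)
ant: left child of asp (depth 3)
hog: left child of kit (depth 3)
eel: right child of doe (depth 3)

ant eel hog pig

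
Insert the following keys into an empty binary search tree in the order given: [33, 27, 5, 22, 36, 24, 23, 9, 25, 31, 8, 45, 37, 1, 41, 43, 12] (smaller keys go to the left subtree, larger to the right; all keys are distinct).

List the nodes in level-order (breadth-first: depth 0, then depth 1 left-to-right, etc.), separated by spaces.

33 27 36 5 31 45 1 22 37 9 24 41 8 12 23 25 43

Resulting structure (node: left, right):
  33: L=27, R=36
  27: L=5, R=31
  5: L=1, R=22
  22: L=9, R=24
  36: L=–, R=45
  24: L=23, R=25
  23: L=–, R=–
  9: L=8, R=12
  25: L=–, R=–
  31: L=–, R=–
  8: L=–, R=–
  45: L=37, R=–
  37: L=–, R=41
  1: L=–, R=–
  41: L=–, R=43
  43: L=–, R=–
  12: L=–, R=–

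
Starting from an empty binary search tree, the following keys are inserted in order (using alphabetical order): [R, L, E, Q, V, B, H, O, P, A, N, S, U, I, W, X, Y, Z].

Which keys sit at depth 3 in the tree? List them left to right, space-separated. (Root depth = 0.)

R: root
L: left child of R (depth 1)
E: left child of L (depth 2)
Q: right child of L (depth 2)
V: right child of R (depth 1)
B: left child of E (depth 3)
H: right child of E (depth 3)
O: left child of Q (depth 3)
P: right child of O (depth 4)
A: left child of B (depth 4)
N: left child of O (depth 4)
S: left child of V (depth 2)
U: right child of S (depth 3)
I: right child of H (depth 4)
W: right child of V (depth 2)
X: right child of W (depth 3)
Y: right child of X (depth 4)
Z: right child of Y (depth 5)

B H O U X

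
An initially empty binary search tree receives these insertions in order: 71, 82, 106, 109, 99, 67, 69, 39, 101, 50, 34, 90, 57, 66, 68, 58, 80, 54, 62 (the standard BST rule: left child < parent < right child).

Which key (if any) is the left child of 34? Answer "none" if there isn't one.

Resulting structure (node: left, right):
  71: L=67, R=82
  82: L=80, R=106
  106: L=99, R=109
  109: L=–, R=–
  99: L=90, R=101
  67: L=39, R=69
  69: L=68, R=–
  39: L=34, R=50
  101: L=–, R=–
  50: L=–, R=57
  34: L=–, R=–
  90: L=–, R=–
  57: L=54, R=66
  66: L=58, R=–
  68: L=–, R=–
  58: L=–, R=62
  80: L=–, R=–
  54: L=–, R=–
  62: L=–, R=–

none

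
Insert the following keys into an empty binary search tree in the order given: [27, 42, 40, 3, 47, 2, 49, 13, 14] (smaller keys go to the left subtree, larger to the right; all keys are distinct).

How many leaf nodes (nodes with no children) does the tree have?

27: root
42: right child of 27 (depth 1)
40: left child of 42 (depth 2)
3: left child of 27 (depth 1)
47: right child of 42 (depth 2)
2: left child of 3 (depth 2)
49: right child of 47 (depth 3)
13: right child of 3 (depth 2)
14: right child of 13 (depth 3)

Leaves: 2, 14, 40, 49 — 4 in total.

4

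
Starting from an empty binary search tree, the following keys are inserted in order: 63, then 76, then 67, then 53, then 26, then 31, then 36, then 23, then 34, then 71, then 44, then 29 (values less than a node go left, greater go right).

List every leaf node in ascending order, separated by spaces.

23 29 34 44 71

Insert 63: tree is empty, so 63 becomes the root.
Insert 76: 76 > 63 → go right. Place as right child of 63.
Insert 67: 67 > 63 → go right; 67 < 76 → go left. Place as left child of 76.
Insert 53: 53 < 63 → go left. Place as left child of 63.
Insert 26: 26 < 63 → go left; 26 < 53 → go left. Place as left child of 53.
Insert 31: 31 < 63 → go left; 31 < 53 → go left; 31 > 26 → go right. Place as right child of 26.
Insert 36: 36 < 63 → go left; 36 < 53 → go left; 36 > 26 → go right; 36 > 31 → go right. Place as right child of 31.
Insert 23: 23 < 63 → go left; 23 < 53 → go left; 23 < 26 → go left. Place as left child of 26.
Insert 34: 34 < 63 → go left; 34 < 53 → go left; 34 > 26 → go right; 34 > 31 → go right; 34 < 36 → go left. Place as left child of 36.
Insert 71: 71 > 63 → go right; 71 < 76 → go left; 71 > 67 → go right. Place as right child of 67.
Insert 44: 44 < 63 → go left; 44 < 53 → go left; 44 > 26 → go right; 44 > 31 → go right; 44 > 36 → go right. Place as right child of 36.
Insert 29: 29 < 63 → go left; 29 < 53 → go left; 29 > 26 → go right; 29 < 31 → go left. Place as left child of 31.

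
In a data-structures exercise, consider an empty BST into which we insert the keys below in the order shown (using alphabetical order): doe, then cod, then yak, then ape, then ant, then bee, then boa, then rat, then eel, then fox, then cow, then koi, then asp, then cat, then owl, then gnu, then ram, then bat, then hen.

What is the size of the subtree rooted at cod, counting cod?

9

doe: root
cod: left child of doe (depth 1)
yak: right child of doe (depth 1)
ape: left child of cod (depth 2)
ant: left child of ape (depth 3)
bee: right child of ape (depth 3)
boa: right child of bee (depth 4)
rat: left child of yak (depth 2)
eel: left child of rat (depth 3)
fox: right child of eel (depth 4)
cow: right child of cod (depth 2)
koi: right child of fox (depth 5)
asp: left child of bee (depth 4)
cat: right child of boa (depth 5)
owl: right child of koi (depth 6)
gnu: left child of koi (depth 6)
ram: right child of owl (depth 7)
bat: right child of asp (depth 5)
hen: right child of gnu (depth 7)

Subtree rooted at cod contains: cod, ape, ant, bee, asp, bat, boa, cat, cow — 9 nodes.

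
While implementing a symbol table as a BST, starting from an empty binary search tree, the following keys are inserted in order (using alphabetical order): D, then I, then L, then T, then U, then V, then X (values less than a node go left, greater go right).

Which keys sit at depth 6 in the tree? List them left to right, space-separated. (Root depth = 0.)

X

Insert D: tree is empty, so D becomes the root.
Insert I: I > D → go right. Place as right child of D.
Insert L: L > D → go right; L > I → go right. Place as right child of I.
Insert T: T > D → go right; T > I → go right; T > L → go right. Place as right child of L.
Insert U: U > D → go right; U > I → go right; U > L → go right; U > T → go right. Place as right child of T.
Insert V: V > D → go right; V > I → go right; V > L → go right; V > T → go right; V > U → go right. Place as right child of U.
Insert X: X > D → go right; X > I → go right; X > L → go right; X > T → go right; X > U → go right; X > V → go right. Place as right child of V.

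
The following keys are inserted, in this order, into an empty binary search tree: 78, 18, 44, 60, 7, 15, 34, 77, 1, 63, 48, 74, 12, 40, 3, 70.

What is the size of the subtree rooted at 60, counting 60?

6

Insert 78: tree is empty, so 78 becomes the root.
Insert 18: 18 < 78 → go left. Place as left child of 78.
Insert 44: 44 < 78 → go left; 44 > 18 → go right. Place as right child of 18.
Insert 60: 60 < 78 → go left; 60 > 18 → go right; 60 > 44 → go right. Place as right child of 44.
Insert 7: 7 < 78 → go left; 7 < 18 → go left. Place as left child of 18.
Insert 15: 15 < 78 → go left; 15 < 18 → go left; 15 > 7 → go right. Place as right child of 7.
Insert 34: 34 < 78 → go left; 34 > 18 → go right; 34 < 44 → go left. Place as left child of 44.
Insert 77: 77 < 78 → go left; 77 > 18 → go right; 77 > 44 → go right; 77 > 60 → go right. Place as right child of 60.
Insert 1: 1 < 78 → go left; 1 < 18 → go left; 1 < 7 → go left. Place as left child of 7.
Insert 63: 63 < 78 → go left; 63 > 18 → go right; 63 > 44 → go right; 63 > 60 → go right; 63 < 77 → go left. Place as left child of 77.
Insert 48: 48 < 78 → go left; 48 > 18 → go right; 48 > 44 → go right; 48 < 60 → go left. Place as left child of 60.
Insert 74: 74 < 78 → go left; 74 > 18 → go right; 74 > 44 → go right; 74 > 60 → go right; 74 < 77 → go left; 74 > 63 → go right. Place as right child of 63.
Insert 12: 12 < 78 → go left; 12 < 18 → go left; 12 > 7 → go right; 12 < 15 → go left. Place as left child of 15.
Insert 40: 40 < 78 → go left; 40 > 18 → go right; 40 < 44 → go left; 40 > 34 → go right. Place as right child of 34.
Insert 3: 3 < 78 → go left; 3 < 18 → go left; 3 < 7 → go left; 3 > 1 → go right. Place as right child of 1.
Insert 70: 70 < 78 → go left; 70 > 18 → go right; 70 > 44 → go right; 70 > 60 → go right; 70 < 77 → go left; 70 > 63 → go right; 70 < 74 → go left. Place as left child of 74.

Subtree rooted at 60 contains: 60, 48, 77, 63, 74, 70 — 6 nodes.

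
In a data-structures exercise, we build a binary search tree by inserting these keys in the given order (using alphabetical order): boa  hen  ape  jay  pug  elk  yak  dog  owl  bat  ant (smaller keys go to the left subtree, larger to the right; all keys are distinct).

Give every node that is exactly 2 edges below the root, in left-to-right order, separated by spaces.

ant bat elk jay

Resulting structure (node: left, right):
  boa: L=ape, R=hen
  hen: L=elk, R=jay
  ape: L=ant, R=bat
  jay: L=–, R=pug
  pug: L=owl, R=yak
  elk: L=dog, R=–
  yak: L=–, R=–
  dog: L=–, R=–
  owl: L=–, R=–
  bat: L=–, R=–
  ant: L=–, R=–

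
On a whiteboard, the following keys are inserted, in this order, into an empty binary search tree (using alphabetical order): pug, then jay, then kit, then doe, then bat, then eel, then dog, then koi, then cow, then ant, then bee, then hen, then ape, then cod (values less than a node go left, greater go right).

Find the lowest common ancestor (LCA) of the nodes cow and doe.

doe

Resulting structure (node: left, right):
  pug: L=jay, R=–
  jay: L=doe, R=kit
  kit: L=–, R=koi
  doe: L=bat, R=eel
  bat: L=ant, R=cow
  eel: L=dog, R=hen
  dog: L=–, R=–
  koi: L=–, R=–
  cow: L=bee, R=–
  ant: L=–, R=ape
  bee: L=–, R=cod
  hen: L=–, R=–
  ape: L=–, R=–
  cod: L=–, R=–

Path to cow: pug → jay → doe → bat → cow
Path to doe: pug → jay → doe
doe lies on both paths and is an ancestor of the other node.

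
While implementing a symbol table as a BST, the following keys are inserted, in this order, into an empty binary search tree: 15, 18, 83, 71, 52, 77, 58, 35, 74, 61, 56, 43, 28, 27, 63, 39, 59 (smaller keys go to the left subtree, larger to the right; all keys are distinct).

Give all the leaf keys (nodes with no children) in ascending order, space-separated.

15: root
18: right child of 15 (depth 1)
83: right child of 18 (depth 2)
71: left child of 83 (depth 3)
52: left child of 71 (depth 4)
77: right child of 71 (depth 4)
58: right child of 52 (depth 5)
35: left child of 52 (depth 5)
74: left child of 77 (depth 5)
61: right child of 58 (depth 6)
56: left child of 58 (depth 6)
43: right child of 35 (depth 6)
28: left child of 35 (depth 6)
27: left child of 28 (depth 7)
63: right child of 61 (depth 7)
39: left child of 43 (depth 7)
59: left child of 61 (depth 7)

27 39 56 59 63 74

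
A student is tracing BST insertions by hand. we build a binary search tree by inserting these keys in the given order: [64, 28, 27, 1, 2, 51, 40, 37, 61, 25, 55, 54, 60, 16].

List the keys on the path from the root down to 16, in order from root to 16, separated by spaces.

64 28 27 1 2 25 16

Resulting structure (node: left, right):
  64: L=28, R=–
  28: L=27, R=51
  27: L=1, R=–
  1: L=–, R=2
  2: L=–, R=25
  51: L=40, R=61
  40: L=37, R=–
  37: L=–, R=–
  61: L=55, R=–
  25: L=16, R=–
  55: L=54, R=60
  54: L=–, R=–
  60: L=–, R=–
  16: L=–, R=–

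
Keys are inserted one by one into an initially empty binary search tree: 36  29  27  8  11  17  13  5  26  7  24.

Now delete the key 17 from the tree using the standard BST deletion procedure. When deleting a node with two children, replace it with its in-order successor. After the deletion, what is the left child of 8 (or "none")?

5

Resulting structure (node: left, right):
  36: L=29, R=–
  29: L=27, R=–
  27: L=8, R=–
  8: L=5, R=11
  11: L=–, R=17
  17: L=13, R=26
  13: L=–, R=–
  5: L=–, R=7
  26: L=24, R=–
  7: L=–, R=–
  24: L=–, R=–

Delete 17 (two children — replace with in-order successor).
After deletion, 8's left child: 5.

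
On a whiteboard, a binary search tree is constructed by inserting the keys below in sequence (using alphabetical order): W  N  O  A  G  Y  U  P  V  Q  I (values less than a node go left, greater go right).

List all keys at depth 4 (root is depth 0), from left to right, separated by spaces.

I P V

W: root
N: left child of W (depth 1)
O: right child of N (depth 2)
A: left child of N (depth 2)
G: right child of A (depth 3)
Y: right child of W (depth 1)
U: right child of O (depth 3)
P: left child of U (depth 4)
V: right child of U (depth 4)
Q: right child of P (depth 5)
I: right child of G (depth 4)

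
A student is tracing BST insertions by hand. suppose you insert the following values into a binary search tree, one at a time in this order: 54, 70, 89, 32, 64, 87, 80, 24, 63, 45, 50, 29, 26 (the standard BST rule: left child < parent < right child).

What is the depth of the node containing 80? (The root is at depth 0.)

Resulting structure (node: left, right):
  54: L=32, R=70
  70: L=64, R=89
  89: L=87, R=–
  32: L=24, R=45
  64: L=63, R=–
  87: L=80, R=–
  80: L=–, R=–
  24: L=–, R=29
  63: L=–, R=–
  45: L=–, R=50
  50: L=–, R=–
  29: L=26, R=–
  26: L=–, R=–

Path to 80: 54 → 70 → 89 → 87 → 80, which is 4 edges.

4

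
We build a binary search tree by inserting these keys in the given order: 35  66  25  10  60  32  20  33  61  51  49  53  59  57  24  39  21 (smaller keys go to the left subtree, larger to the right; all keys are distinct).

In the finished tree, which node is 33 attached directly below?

32

35: root
66: right child of 35 (depth 1)
25: left child of 35 (depth 1)
10: left child of 25 (depth 2)
60: left child of 66 (depth 2)
32: right child of 25 (depth 2)
20: right child of 10 (depth 3)
33: right child of 32 (depth 3)
61: right child of 60 (depth 3)
51: left child of 60 (depth 3)
49: left child of 51 (depth 4)
53: right child of 51 (depth 4)
59: right child of 53 (depth 5)
57: left child of 59 (depth 6)
24: right child of 20 (depth 4)
39: left child of 49 (depth 5)
21: left child of 24 (depth 5)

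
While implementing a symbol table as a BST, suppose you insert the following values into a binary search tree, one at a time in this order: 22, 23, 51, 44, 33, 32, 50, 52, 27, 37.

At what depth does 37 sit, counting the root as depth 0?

Insert 22: tree is empty, so 22 becomes the root.
Insert 23: 23 > 22 → go right. Place as right child of 22.
Insert 51: 51 > 22 → go right; 51 > 23 → go right. Place as right child of 23.
Insert 44: 44 > 22 → go right; 44 > 23 → go right; 44 < 51 → go left. Place as left child of 51.
Insert 33: 33 > 22 → go right; 33 > 23 → go right; 33 < 51 → go left; 33 < 44 → go left. Place as left child of 44.
Insert 32: 32 > 22 → go right; 32 > 23 → go right; 32 < 51 → go left; 32 < 44 → go left; 32 < 33 → go left. Place as left child of 33.
Insert 50: 50 > 22 → go right; 50 > 23 → go right; 50 < 51 → go left; 50 > 44 → go right. Place as right child of 44.
Insert 52: 52 > 22 → go right; 52 > 23 → go right; 52 > 51 → go right. Place as right child of 51.
Insert 27: 27 > 22 → go right; 27 > 23 → go right; 27 < 51 → go left; 27 < 44 → go left; 27 < 33 → go left; 27 < 32 → go left. Place as left child of 32.
Insert 37: 37 > 22 → go right; 37 > 23 → go right; 37 < 51 → go left; 37 < 44 → go left; 37 > 33 → go right. Place as right child of 33.

Path to 37: 22 → 23 → 51 → 44 → 33 → 37, which is 5 edges.

5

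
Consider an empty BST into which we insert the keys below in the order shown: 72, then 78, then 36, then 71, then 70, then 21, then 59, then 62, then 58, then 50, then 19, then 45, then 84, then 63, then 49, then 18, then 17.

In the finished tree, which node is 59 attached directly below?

Insert 72: tree is empty, so 72 becomes the root.
Insert 78: 78 > 72 → go right. Place as right child of 72.
Insert 36: 36 < 72 → go left. Place as left child of 72.
Insert 71: 71 < 72 → go left; 71 > 36 → go right. Place as right child of 36.
Insert 70: 70 < 72 → go left; 70 > 36 → go right; 70 < 71 → go left. Place as left child of 71.
Insert 21: 21 < 72 → go left; 21 < 36 → go left. Place as left child of 36.
Insert 59: 59 < 72 → go left; 59 > 36 → go right; 59 < 71 → go left; 59 < 70 → go left. Place as left child of 70.
Insert 62: 62 < 72 → go left; 62 > 36 → go right; 62 < 71 → go left; 62 < 70 → go left; 62 > 59 → go right. Place as right child of 59.
Insert 58: 58 < 72 → go left; 58 > 36 → go right; 58 < 71 → go left; 58 < 70 → go left; 58 < 59 → go left. Place as left child of 59.
Insert 50: 50 < 72 → go left; 50 > 36 → go right; 50 < 71 → go left; 50 < 70 → go left; 50 < 59 → go left; 50 < 58 → go left. Place as left child of 58.
Insert 19: 19 < 72 → go left; 19 < 36 → go left; 19 < 21 → go left. Place as left child of 21.
Insert 45: 45 < 72 → go left; 45 > 36 → go right; 45 < 71 → go left; 45 < 70 → go left; 45 < 59 → go left; 45 < 58 → go left; 45 < 50 → go left. Place as left child of 50.
Insert 84: 84 > 72 → go right; 84 > 78 → go right. Place as right child of 78.
Insert 63: 63 < 72 → go left; 63 > 36 → go right; 63 < 71 → go left; 63 < 70 → go left; 63 > 59 → go right; 63 > 62 → go right. Place as right child of 62.
Insert 49: 49 < 72 → go left; 49 > 36 → go right; 49 < 71 → go left; 49 < 70 → go left; 49 < 59 → go left; 49 < 58 → go left; 49 < 50 → go left; 49 > 45 → go right. Place as right child of 45.
Insert 18: 18 < 72 → go left; 18 < 36 → go left; 18 < 21 → go left; 18 < 19 → go left. Place as left child of 19.
Insert 17: 17 < 72 → go left; 17 < 36 → go left; 17 < 21 → go left; 17 < 19 → go left; 17 < 18 → go left. Place as left child of 18.

70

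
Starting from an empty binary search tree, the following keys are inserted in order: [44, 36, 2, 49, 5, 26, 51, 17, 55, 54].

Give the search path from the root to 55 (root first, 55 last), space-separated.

44 49 51 55

Resulting structure (node: left, right):
  44: L=36, R=49
  36: L=2, R=–
  2: L=–, R=5
  49: L=–, R=51
  5: L=–, R=26
  26: L=17, R=–
  51: L=–, R=55
  17: L=–, R=–
  55: L=54, R=–
  54: L=–, R=–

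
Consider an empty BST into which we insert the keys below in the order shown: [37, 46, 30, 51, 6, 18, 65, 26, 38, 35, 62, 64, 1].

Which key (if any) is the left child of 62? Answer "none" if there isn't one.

37: root
46: right child of 37 (depth 1)
30: left child of 37 (depth 1)
51: right child of 46 (depth 2)
6: left child of 30 (depth 2)
18: right child of 6 (depth 3)
65: right child of 51 (depth 3)
26: right child of 18 (depth 4)
38: left child of 46 (depth 2)
35: right child of 30 (depth 2)
62: left child of 65 (depth 4)
64: right child of 62 (depth 5)
1: left child of 6 (depth 3)

none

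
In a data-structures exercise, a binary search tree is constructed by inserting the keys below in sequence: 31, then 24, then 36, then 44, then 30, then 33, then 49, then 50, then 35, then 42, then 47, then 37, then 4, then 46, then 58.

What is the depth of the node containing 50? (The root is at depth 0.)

Insert 31: tree is empty, so 31 becomes the root.
Insert 24: 24 < 31 → go left. Place as left child of 31.
Insert 36: 36 > 31 → go right. Place as right child of 31.
Insert 44: 44 > 31 → go right; 44 > 36 → go right. Place as right child of 36.
Insert 30: 30 < 31 → go left; 30 > 24 → go right. Place as right child of 24.
Insert 33: 33 > 31 → go right; 33 < 36 → go left. Place as left child of 36.
Insert 49: 49 > 31 → go right; 49 > 36 → go right; 49 > 44 → go right. Place as right child of 44.
Insert 50: 50 > 31 → go right; 50 > 36 → go right; 50 > 44 → go right; 50 > 49 → go right. Place as right child of 49.
Insert 35: 35 > 31 → go right; 35 < 36 → go left; 35 > 33 → go right. Place as right child of 33.
Insert 42: 42 > 31 → go right; 42 > 36 → go right; 42 < 44 → go left. Place as left child of 44.
Insert 47: 47 > 31 → go right; 47 > 36 → go right; 47 > 44 → go right; 47 < 49 → go left. Place as left child of 49.
Insert 37: 37 > 31 → go right; 37 > 36 → go right; 37 < 44 → go left; 37 < 42 → go left. Place as left child of 42.
Insert 4: 4 < 31 → go left; 4 < 24 → go left. Place as left child of 24.
Insert 46: 46 > 31 → go right; 46 > 36 → go right; 46 > 44 → go right; 46 < 49 → go left; 46 < 47 → go left. Place as left child of 47.
Insert 58: 58 > 31 → go right; 58 > 36 → go right; 58 > 44 → go right; 58 > 49 → go right; 58 > 50 → go right. Place as right child of 50.

Path to 50: 31 → 36 → 44 → 49 → 50, which is 4 edges.

4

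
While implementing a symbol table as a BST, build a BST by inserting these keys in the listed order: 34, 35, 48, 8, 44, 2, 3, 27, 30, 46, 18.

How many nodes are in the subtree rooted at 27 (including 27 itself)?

3

34: root
35: right child of 34 (depth 1)
48: right child of 35 (depth 2)
8: left child of 34 (depth 1)
44: left child of 48 (depth 3)
2: left child of 8 (depth 2)
3: right child of 2 (depth 3)
27: right child of 8 (depth 2)
30: right child of 27 (depth 3)
46: right child of 44 (depth 4)
18: left child of 27 (depth 3)

Subtree rooted at 27 contains: 27, 18, 30 — 3 nodes.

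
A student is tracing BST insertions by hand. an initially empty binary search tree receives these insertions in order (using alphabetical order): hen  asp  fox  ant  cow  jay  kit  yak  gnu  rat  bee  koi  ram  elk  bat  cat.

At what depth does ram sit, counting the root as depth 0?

6

hen: root
asp: left child of hen (depth 1)
fox: right child of asp (depth 2)
ant: left child of asp (depth 2)
cow: left child of fox (depth 3)
jay: right child of hen (depth 1)
kit: right child of jay (depth 2)
yak: right child of kit (depth 3)
gnu: right child of fox (depth 3)
rat: left child of yak (depth 4)
bee: left child of cow (depth 4)
koi: left child of rat (depth 5)
ram: right child of koi (depth 6)
elk: right child of cow (depth 4)
bat: left child of bee (depth 5)
cat: right child of bee (depth 5)

Path to ram: hen → jay → kit → yak → rat → koi → ram, which is 6 edges.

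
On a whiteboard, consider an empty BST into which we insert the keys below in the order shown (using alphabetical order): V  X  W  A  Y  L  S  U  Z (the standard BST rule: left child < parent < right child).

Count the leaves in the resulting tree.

3

V: root
X: right child of V (depth 1)
W: left child of X (depth 2)
A: left child of V (depth 1)
Y: right child of X (depth 2)
L: right child of A (depth 2)
S: right child of L (depth 3)
U: right child of S (depth 4)
Z: right child of Y (depth 3)

Leaves: U, W, Z — 3 in total.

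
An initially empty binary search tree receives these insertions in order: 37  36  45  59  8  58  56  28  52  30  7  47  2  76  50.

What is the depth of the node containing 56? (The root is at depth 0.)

37: root
36: left child of 37 (depth 1)
45: right child of 37 (depth 1)
59: right child of 45 (depth 2)
8: left child of 36 (depth 2)
58: left child of 59 (depth 3)
56: left child of 58 (depth 4)
28: right child of 8 (depth 3)
52: left child of 56 (depth 5)
30: right child of 28 (depth 4)
7: left child of 8 (depth 3)
47: left child of 52 (depth 6)
2: left child of 7 (depth 4)
76: right child of 59 (depth 3)
50: right child of 47 (depth 7)

Path to 56: 37 → 45 → 59 → 58 → 56, which is 4 edges.

4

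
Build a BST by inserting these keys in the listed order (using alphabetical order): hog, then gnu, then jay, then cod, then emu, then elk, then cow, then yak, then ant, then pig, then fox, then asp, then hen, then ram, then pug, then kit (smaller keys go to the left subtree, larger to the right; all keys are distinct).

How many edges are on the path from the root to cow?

Resulting structure (node: left, right):
  hog: L=gnu, R=jay
  gnu: L=cod, R=hen
  jay: L=–, R=yak
  cod: L=ant, R=emu
  emu: L=elk, R=fox
  elk: L=cow, R=–
  cow: L=–, R=–
  yak: L=pig, R=–
  ant: L=–, R=asp
  pig: L=kit, R=ram
  fox: L=–, R=–
  asp: L=–, R=–
  hen: L=–, R=–
  ram: L=pug, R=–
  pug: L=–, R=–
  kit: L=–, R=–

Path to cow: hog → gnu → cod → emu → elk → cow, which is 5 edges.

5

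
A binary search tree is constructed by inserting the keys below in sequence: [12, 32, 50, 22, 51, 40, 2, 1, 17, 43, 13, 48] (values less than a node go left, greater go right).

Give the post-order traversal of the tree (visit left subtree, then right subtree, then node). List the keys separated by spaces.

1 2 13 17 22 48 43 40 51 50 32 12

12: root
32: right child of 12 (depth 1)
50: right child of 32 (depth 2)
22: left child of 32 (depth 2)
51: right child of 50 (depth 3)
40: left child of 50 (depth 3)
2: left child of 12 (depth 1)
1: left child of 2 (depth 2)
17: left child of 22 (depth 3)
43: right child of 40 (depth 4)
13: left child of 17 (depth 4)
48: right child of 43 (depth 5)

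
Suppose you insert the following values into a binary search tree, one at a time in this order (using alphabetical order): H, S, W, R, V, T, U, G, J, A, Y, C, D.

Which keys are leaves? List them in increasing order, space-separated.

D J U Y

H: root
S: right child of H (depth 1)
W: right child of S (depth 2)
R: left child of S (depth 2)
V: left child of W (depth 3)
T: left child of V (depth 4)
U: right child of T (depth 5)
G: left child of H (depth 1)
J: left child of R (depth 3)
A: left child of G (depth 2)
Y: right child of W (depth 3)
C: right child of A (depth 3)
D: right child of C (depth 4)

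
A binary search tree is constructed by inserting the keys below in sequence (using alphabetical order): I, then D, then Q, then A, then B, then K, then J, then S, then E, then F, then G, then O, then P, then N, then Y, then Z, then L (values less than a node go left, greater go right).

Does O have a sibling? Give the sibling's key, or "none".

Insert I: tree is empty, so I becomes the root.
Insert D: D < I → go left. Place as left child of I.
Insert Q: Q > I → go right. Place as right child of I.
Insert A: A < I → go left; A < D → go left. Place as left child of D.
Insert B: B < I → go left; B < D → go left; B > A → go right. Place as right child of A.
Insert K: K > I → go right; K < Q → go left. Place as left child of Q.
Insert J: J > I → go right; J < Q → go left; J < K → go left. Place as left child of K.
Insert S: S > I → go right; S > Q → go right. Place as right child of Q.
Insert E: E < I → go left; E > D → go right. Place as right child of D.
Insert F: F < I → go left; F > D → go right; F > E → go right. Place as right child of E.
Insert G: G < I → go left; G > D → go right; G > E → go right; G > F → go right. Place as right child of F.
Insert O: O > I → go right; O < Q → go left; O > K → go right. Place as right child of K.
Insert P: P > I → go right; P < Q → go left; P > K → go right; P > O → go right. Place as right child of O.
Insert N: N > I → go right; N < Q → go left; N > K → go right; N < O → go left. Place as left child of O.
Insert Y: Y > I → go right; Y > Q → go right; Y > S → go right. Place as right child of S.
Insert Z: Z > I → go right; Z > Q → go right; Z > S → go right; Z > Y → go right. Place as right child of Y.
Insert L: L > I → go right; L < Q → go left; L > K → go right; L < O → go left; L < N → go left. Place as left child of N.

O's parent is K; the other child of K is J.

J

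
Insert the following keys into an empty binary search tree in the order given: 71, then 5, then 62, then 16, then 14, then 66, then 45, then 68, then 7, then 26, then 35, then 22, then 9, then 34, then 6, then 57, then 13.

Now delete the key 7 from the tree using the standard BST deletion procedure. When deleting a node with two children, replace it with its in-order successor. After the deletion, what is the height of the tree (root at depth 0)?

Insert 71: tree is empty, so 71 becomes the root.
Insert 5: 5 < 71 → go left. Place as left child of 71.
Insert 62: 62 < 71 → go left; 62 > 5 → go right. Place as right child of 5.
Insert 16: 16 < 71 → go left; 16 > 5 → go right; 16 < 62 → go left. Place as left child of 62.
Insert 14: 14 < 71 → go left; 14 > 5 → go right; 14 < 62 → go left; 14 < 16 → go left. Place as left child of 16.
Insert 66: 66 < 71 → go left; 66 > 5 → go right; 66 > 62 → go right. Place as right child of 62.
Insert 45: 45 < 71 → go left; 45 > 5 → go right; 45 < 62 → go left; 45 > 16 → go right. Place as right child of 16.
Insert 68: 68 < 71 → go left; 68 > 5 → go right; 68 > 62 → go right; 68 > 66 → go right. Place as right child of 66.
Insert 7: 7 < 71 → go left; 7 > 5 → go right; 7 < 62 → go left; 7 < 16 → go left; 7 < 14 → go left. Place as left child of 14.
Insert 26: 26 < 71 → go left; 26 > 5 → go right; 26 < 62 → go left; 26 > 16 → go right; 26 < 45 → go left. Place as left child of 45.
Insert 35: 35 < 71 → go left; 35 > 5 → go right; 35 < 62 → go left; 35 > 16 → go right; 35 < 45 → go left; 35 > 26 → go right. Place as right child of 26.
Insert 22: 22 < 71 → go left; 22 > 5 → go right; 22 < 62 → go left; 22 > 16 → go right; 22 < 45 → go left; 22 < 26 → go left. Place as left child of 26.
Insert 9: 9 < 71 → go left; 9 > 5 → go right; 9 < 62 → go left; 9 < 16 → go left; 9 < 14 → go left; 9 > 7 → go right. Place as right child of 7.
Insert 34: 34 < 71 → go left; 34 > 5 → go right; 34 < 62 → go left; 34 > 16 → go right; 34 < 45 → go left; 34 > 26 → go right; 34 < 35 → go left. Place as left child of 35.
Insert 6: 6 < 71 → go left; 6 > 5 → go right; 6 < 62 → go left; 6 < 16 → go left; 6 < 14 → go left; 6 < 7 → go left. Place as left child of 7.
Insert 57: 57 < 71 → go left; 57 > 5 → go right; 57 < 62 → go left; 57 > 16 → go right; 57 > 45 → go right. Place as right child of 45.
Insert 13: 13 < 71 → go left; 13 > 5 → go right; 13 < 62 → go left; 13 < 16 → go left; 13 < 14 → go left; 13 > 7 → go right; 13 > 9 → go right. Place as right child of 9.

Delete 7 (two children — replace with in-order successor).
After deletion, deepest node is 34 at depth 7.

7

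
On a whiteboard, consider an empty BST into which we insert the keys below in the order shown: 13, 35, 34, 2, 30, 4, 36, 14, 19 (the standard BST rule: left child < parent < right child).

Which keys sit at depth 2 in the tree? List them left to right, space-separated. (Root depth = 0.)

13: root
35: right child of 13 (depth 1)
34: left child of 35 (depth 2)
2: left child of 13 (depth 1)
30: left child of 34 (depth 3)
4: right child of 2 (depth 2)
36: right child of 35 (depth 2)
14: left child of 30 (depth 4)
19: right child of 14 (depth 5)

4 34 36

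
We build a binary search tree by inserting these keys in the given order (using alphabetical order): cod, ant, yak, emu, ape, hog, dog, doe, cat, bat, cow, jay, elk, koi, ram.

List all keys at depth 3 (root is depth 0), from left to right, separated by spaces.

cat dog hog

Insert cod: tree is empty, so cod becomes the root.
Insert ant: ant < cod → go left. Place as left child of cod.
Insert yak: yak > cod → go right. Place as right child of cod.
Insert emu: emu > cod → go right; emu < yak → go left. Place as left child of yak.
Insert ape: ape < cod → go left; ape > ant → go right. Place as right child of ant.
Insert hog: hog > cod → go right; hog < yak → go left; hog > emu → go right. Place as right child of emu.
Insert dog: dog > cod → go right; dog < yak → go left; dog < emu → go left. Place as left child of emu.
Insert doe: doe > cod → go right; doe < yak → go left; doe < emu → go left; doe < dog → go left. Place as left child of dog.
Insert cat: cat < cod → go left; cat > ant → go right; cat > ape → go right. Place as right child of ape.
Insert bat: bat < cod → go left; bat > ant → go right; bat > ape → go right; bat < cat → go left. Place as left child of cat.
Insert cow: cow > cod → go right; cow < yak → go left; cow < emu → go left; cow < dog → go left; cow < doe → go left. Place as left child of doe.
Insert jay: jay > cod → go right; jay < yak → go left; jay > emu → go right; jay > hog → go right. Place as right child of hog.
Insert elk: elk > cod → go right; elk < yak → go left; elk < emu → go left; elk > dog → go right. Place as right child of dog.
Insert koi: koi > cod → go right; koi < yak → go left; koi > emu → go right; koi > hog → go right; koi > jay → go right. Place as right child of jay.
Insert ram: ram > cod → go right; ram < yak → go left; ram > emu → go right; ram > hog → go right; ram > jay → go right; ram > koi → go right. Place as right child of koi.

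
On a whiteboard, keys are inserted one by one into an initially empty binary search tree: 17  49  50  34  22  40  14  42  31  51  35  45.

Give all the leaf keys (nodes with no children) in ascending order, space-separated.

14 31 35 45 51

Resulting structure (node: left, right):
  17: L=14, R=49
  49: L=34, R=50
  50: L=–, R=51
  34: L=22, R=40
  22: L=–, R=31
  40: L=35, R=42
  14: L=–, R=–
  42: L=–, R=45
  31: L=–, R=–
  51: L=–, R=–
  35: L=–, R=–
  45: L=–, R=–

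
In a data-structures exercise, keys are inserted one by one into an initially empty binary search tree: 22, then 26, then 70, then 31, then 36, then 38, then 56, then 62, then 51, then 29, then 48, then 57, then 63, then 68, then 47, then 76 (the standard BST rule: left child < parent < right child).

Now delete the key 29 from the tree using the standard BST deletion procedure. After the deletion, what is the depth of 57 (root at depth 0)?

Resulting structure (node: left, right):
  22: L=–, R=26
  26: L=–, R=70
  70: L=31, R=76
  31: L=29, R=36
  36: L=–, R=38
  38: L=–, R=56
  56: L=51, R=62
  62: L=57, R=63
  51: L=48, R=–
  29: L=–, R=–
  48: L=47, R=–
  57: L=–, R=–
  63: L=–, R=68
  68: L=–, R=–
  47: L=–, R=–
  76: L=–, R=–

Delete 29 (at most one child — splice it out).
After deletion, path to 57: 22 → 26 → 70 → 31 → 36 → 38 → 56 → 62 → 57.

8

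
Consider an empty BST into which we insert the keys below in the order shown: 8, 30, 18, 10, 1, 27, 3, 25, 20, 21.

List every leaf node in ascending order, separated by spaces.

8: root
30: right child of 8 (depth 1)
18: left child of 30 (depth 2)
10: left child of 18 (depth 3)
1: left child of 8 (depth 1)
27: right child of 18 (depth 3)
3: right child of 1 (depth 2)
25: left child of 27 (depth 4)
20: left child of 25 (depth 5)
21: right child of 20 (depth 6)

3 10 21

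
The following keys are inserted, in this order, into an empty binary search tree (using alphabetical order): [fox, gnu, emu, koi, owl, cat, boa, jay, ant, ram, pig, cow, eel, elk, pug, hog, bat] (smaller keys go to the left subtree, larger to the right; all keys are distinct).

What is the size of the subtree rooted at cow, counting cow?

3

Resulting structure (node: left, right):
  fox: L=emu, R=gnu
  gnu: L=–, R=koi
  emu: L=cat, R=–
  koi: L=jay, R=owl
  owl: L=–, R=ram
  cat: L=boa, R=cow
  boa: L=ant, R=–
  jay: L=hog, R=–
  ant: L=–, R=bat
  ram: L=pig, R=–
  pig: L=–, R=pug
  cow: L=–, R=eel
  eel: L=–, R=elk
  elk: L=–, R=–
  pug: L=–, R=–
  hog: L=–, R=–
  bat: L=–, R=–

Subtree rooted at cow contains: cow, eel, elk — 3 nodes.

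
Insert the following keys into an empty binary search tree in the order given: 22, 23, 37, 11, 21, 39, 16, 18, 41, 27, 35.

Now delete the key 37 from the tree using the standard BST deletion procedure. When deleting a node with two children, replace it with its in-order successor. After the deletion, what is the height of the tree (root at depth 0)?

Insert 22: tree is empty, so 22 becomes the root.
Insert 23: 23 > 22 → go right. Place as right child of 22.
Insert 37: 37 > 22 → go right; 37 > 23 → go right. Place as right child of 23.
Insert 11: 11 < 22 → go left. Place as left child of 22.
Insert 21: 21 < 22 → go left; 21 > 11 → go right. Place as right child of 11.
Insert 39: 39 > 22 → go right; 39 > 23 → go right; 39 > 37 → go right. Place as right child of 37.
Insert 16: 16 < 22 → go left; 16 > 11 → go right; 16 < 21 → go left. Place as left child of 21.
Insert 18: 18 < 22 → go left; 18 > 11 → go right; 18 < 21 → go left; 18 > 16 → go right. Place as right child of 16.
Insert 41: 41 > 22 → go right; 41 > 23 → go right; 41 > 37 → go right; 41 > 39 → go right. Place as right child of 39.
Insert 27: 27 > 22 → go right; 27 > 23 → go right; 27 < 37 → go left. Place as left child of 37.
Insert 35: 35 > 22 → go right; 35 > 23 → go right; 35 < 37 → go left; 35 > 27 → go right. Place as right child of 27.

Delete 37 (two children — replace with in-order successor).
After deletion, deepest node is 18 at depth 4.

4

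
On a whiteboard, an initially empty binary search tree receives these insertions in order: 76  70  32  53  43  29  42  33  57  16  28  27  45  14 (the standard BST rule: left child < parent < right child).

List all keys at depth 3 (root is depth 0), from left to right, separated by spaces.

Insert 76: tree is empty, so 76 becomes the root.
Insert 70: 70 < 76 → go left. Place as left child of 76.
Insert 32: 32 < 76 → go left; 32 < 70 → go left. Place as left child of 70.
Insert 53: 53 < 76 → go left; 53 < 70 → go left; 53 > 32 → go right. Place as right child of 32.
Insert 43: 43 < 76 → go left; 43 < 70 → go left; 43 > 32 → go right; 43 < 53 → go left. Place as left child of 53.
Insert 29: 29 < 76 → go left; 29 < 70 → go left; 29 < 32 → go left. Place as left child of 32.
Insert 42: 42 < 76 → go left; 42 < 70 → go left; 42 > 32 → go right; 42 < 53 → go left; 42 < 43 → go left. Place as left child of 43.
Insert 33: 33 < 76 → go left; 33 < 70 → go left; 33 > 32 → go right; 33 < 53 → go left; 33 < 43 → go left; 33 < 42 → go left. Place as left child of 42.
Insert 57: 57 < 76 → go left; 57 < 70 → go left; 57 > 32 → go right; 57 > 53 → go right. Place as right child of 53.
Insert 16: 16 < 76 → go left; 16 < 70 → go left; 16 < 32 → go left; 16 < 29 → go left. Place as left child of 29.
Insert 28: 28 < 76 → go left; 28 < 70 → go left; 28 < 32 → go left; 28 < 29 → go left; 28 > 16 → go right. Place as right child of 16.
Insert 27: 27 < 76 → go left; 27 < 70 → go left; 27 < 32 → go left; 27 < 29 → go left; 27 > 16 → go right; 27 < 28 → go left. Place as left child of 28.
Insert 45: 45 < 76 → go left; 45 < 70 → go left; 45 > 32 → go right; 45 < 53 → go left; 45 > 43 → go right. Place as right child of 43.
Insert 14: 14 < 76 → go left; 14 < 70 → go left; 14 < 32 → go left; 14 < 29 → go left; 14 < 16 → go left. Place as left child of 16.

29 53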